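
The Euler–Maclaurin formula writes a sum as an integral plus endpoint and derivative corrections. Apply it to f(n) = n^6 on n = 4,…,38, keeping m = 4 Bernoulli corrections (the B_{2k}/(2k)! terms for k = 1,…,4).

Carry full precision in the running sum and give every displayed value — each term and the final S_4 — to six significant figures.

∫_4^38 x^6 dx evaluates to 1.63451e+10.
Endpoint term: (f(4) + f(38))/2 = (4096.00 + 3.01094e+09)/2 = 1.50547e+09.
Integral + boundary = 1.78506e+10.
Order-1 term: 1/12 · (4.75411e+08 − 6144.00) = 3.96171e+07.
Partial sum through k=1: 1.78902e+10.
Order-2 term: −1/720 · (6.58464e+06 − 7680.00) = -9134.67.
Partial sum through k=2: 1.78902e+10.
Order-3 term: 1/30240 · (27360.0 − 2880.00) = 0.809524.
Partial sum through k=3: 1.78902e+10.
Order-4 term: −1/1209600 · (0.00000 − 0.00000) = 0.00000.

S_4 ≈ 1.78902e+10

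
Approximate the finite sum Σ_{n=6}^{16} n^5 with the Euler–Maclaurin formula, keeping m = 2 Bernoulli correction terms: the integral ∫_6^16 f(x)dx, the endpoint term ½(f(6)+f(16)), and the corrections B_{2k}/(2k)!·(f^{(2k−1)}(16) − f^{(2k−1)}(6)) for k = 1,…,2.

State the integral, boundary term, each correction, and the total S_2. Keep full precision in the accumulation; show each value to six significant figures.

∫_6^16 x^5 dx evaluates to 2.78843e+06.
Endpoint term: (f(6) + f(16))/2 = (7776.00 + 1.04858e+06)/2 = 528176.
So far: 3.31660e+06.
Correction k=1: B_{2}/2! · (f^{(1)}(16) − f^{(1)}(6)) = 1/12 · (327680 − 6480.00) = 26766.7.
Running total after k=1: 3.34337e+06.
Correction k=2: B_{4}/4! · (f^{(3)}(16) − f^{(3)}(6)) = −1/720 · (15360.0 − 2160.00) = -18.3333.

S_2 ≈ 3.34335e+06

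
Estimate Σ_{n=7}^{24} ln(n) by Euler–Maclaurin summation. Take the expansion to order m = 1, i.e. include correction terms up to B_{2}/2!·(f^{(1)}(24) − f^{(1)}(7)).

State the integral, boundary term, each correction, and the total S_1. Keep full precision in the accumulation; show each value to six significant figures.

The integral term ∫_7^24 ln(x) dx = 45.6519.
Boundary: ½(f(7) + f(24)) = ½(1.94591 + 3.17805) = 2.56198.
So far: 48.2139.
Order-1 term: 1/12 · (0.0416667 − 0.142857) = -0.00843254.

S_1 ≈ 48.2055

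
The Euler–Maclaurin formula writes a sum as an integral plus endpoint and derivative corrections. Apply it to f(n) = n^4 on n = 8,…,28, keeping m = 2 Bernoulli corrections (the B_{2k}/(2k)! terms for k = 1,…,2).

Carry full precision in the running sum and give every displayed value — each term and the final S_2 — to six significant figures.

S_2 ≈ 3.75204e+06

Integral: ∫_8^28 x^4 dx = 3.43552e+06.
½[f(8) + f(28)] = ½[4096.00 + 614656] = 309376.
Integral + boundary = 3.74490e+06.
Order-1 term: 1/12 · (87808.0 − 2048.00) = 7146.67.
Partial sum through k=1: 3.75204e+06.
Order-2 term: −1/720 · (672.000 − 192.000) = -0.666667.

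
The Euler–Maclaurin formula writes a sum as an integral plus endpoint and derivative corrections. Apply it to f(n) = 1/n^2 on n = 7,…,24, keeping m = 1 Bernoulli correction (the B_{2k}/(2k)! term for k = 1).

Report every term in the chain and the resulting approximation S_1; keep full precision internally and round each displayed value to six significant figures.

Integral: ∫_7^24 1/x^2 dx = 0.101190.
Boundary: ½(f(7) + f(24)) = ½(0.0204082 + 0.00173611) = 0.0110721.
So far: 0.112263.
Correction k=1: B_{2}/2! · (f^{(1)}(24) − f^{(1)}(7)) = 1/12 · (-0.000144676 − (-0.00583090)) = 0.000473852.

S_1 ≈ 0.112736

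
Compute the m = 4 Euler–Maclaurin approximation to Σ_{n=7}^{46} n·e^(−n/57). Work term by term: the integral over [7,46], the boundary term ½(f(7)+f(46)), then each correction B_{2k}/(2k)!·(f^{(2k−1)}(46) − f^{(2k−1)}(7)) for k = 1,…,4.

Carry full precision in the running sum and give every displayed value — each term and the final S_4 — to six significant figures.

∫_7^46 x·e^(−x/57) dx evaluates to 606.854.
Endpoint term: (f(7) + f(46))/2 = (6.19104 + 20.5246)/2 = 13.3578.
Integral + boundary = 620.211.
k=1: B_{2}/(2)! × [f^{(1)}(46) − f^{(1)}(7)] = 1/12 × (0.0861062 − 0.775820) = -0.0574761.
Partial sum through k=1: 620.154.
k=2: B_{4}/(4)! × [f^{(3)}(46) − f^{(3)}(7)] = −1/720 × (0.000301163 − 0.000783222) = 6.69526e-07.
Partial sum through k=2: 620.154.
k=3: B_{6}/(6)! × [f^{(5)}(46) − f^{(5)}(7)] = 1/30240 × (1.77231e-07 − 4.08636e-07) = -7.65226e-12.
Partial sum through k=3: 620.154.
k=4: B_{8}/(8)! × [f^{(7)}(46) − f^{(7)}(7)] = −1/1209600 × (8.05689e-11 − 1.77349e-10) = 8.00096e-17.

S_4 ≈ 620.154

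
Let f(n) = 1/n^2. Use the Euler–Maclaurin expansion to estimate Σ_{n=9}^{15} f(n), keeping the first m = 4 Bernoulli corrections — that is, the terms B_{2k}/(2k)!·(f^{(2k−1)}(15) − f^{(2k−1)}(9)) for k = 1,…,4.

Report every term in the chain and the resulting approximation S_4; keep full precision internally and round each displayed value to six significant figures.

The integral term ∫_9^15 1/x^2 dx = 0.0444444.
Endpoint term: (f(9) + f(15))/2 = (0.0123457 + 0.00444444)/2 = 0.00839506.
Integral + boundary = 0.0528395.
k=1: B_{2}/(2)! × [f^{(1)}(15) − f^{(1)}(9)] = 1/12 × (-0.000592593 − (-0.00274348)) = 0.000179241.
Partial sum through k=1: 0.0530187.
k=2: B_{4}/(4)! × [f^{(3)}(15) − f^{(3)}(9)] = −1/720 × (-3.16049e-05 − (-0.000406442)) = -5.20607e-07.
Partial sum through k=2: 0.0530182.
k=3: B_{6}/(6)! × [f^{(5)}(15) − f^{(5)}(9)] = 1/30240 × (-4.21399e-06 − (-0.000150534)) = 4.83863e-09.
Partial sum through k=3: 0.0530182.
k=4: B_{8}/(8)! × [f^{(7)}(15) − f^{(7)}(9)] = −1/1209600 × (-1.04882e-06 − (-0.000104073)) = -8.51721e-11.

S_4 ≈ 0.0530182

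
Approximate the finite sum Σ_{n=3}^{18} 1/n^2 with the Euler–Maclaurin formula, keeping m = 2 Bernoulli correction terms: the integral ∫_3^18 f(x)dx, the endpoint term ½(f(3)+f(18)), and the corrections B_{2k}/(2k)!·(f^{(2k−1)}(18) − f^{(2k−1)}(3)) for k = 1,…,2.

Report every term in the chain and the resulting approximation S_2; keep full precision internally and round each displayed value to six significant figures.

Integral: ∫_3^18 1/x^2 dx = 0.277778.
Endpoint term: (f(3) + f(18))/2 = (0.111111 + 0.00308642)/2 = 0.0570988.
Running total after boundary: 0.334877.
Order-1 term: 1/12 · (-0.000342936 − (-0.0740741)) = 0.00614426.
Running total after k=1: 0.341021.
Order-2 term: −1/720 · (-1.27013e-05 − (-0.0987654)) = -0.000137157.

S_2 ≈ 0.340884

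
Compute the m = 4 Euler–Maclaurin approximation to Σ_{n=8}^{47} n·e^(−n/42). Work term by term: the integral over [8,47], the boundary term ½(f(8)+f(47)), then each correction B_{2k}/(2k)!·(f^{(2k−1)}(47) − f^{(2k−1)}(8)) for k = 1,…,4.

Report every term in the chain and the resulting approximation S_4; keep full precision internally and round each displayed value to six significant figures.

S_4 ≈ 525.914

Integral: ∫_8^47 x·e^(−x/42) dx = 514.991.
Boundary: ½(f(8) + f(47)) = ½(6.61252 + 15.3498) = 10.9811.
Integral + boundary = 525.973.
k=1: B_{2}/(2)! × [f^{(1)}(47) − f^{(1)}(8)] = 1/12 × (-0.0388798 − 0.669124) = -0.0590004.
After k=1: 525.914.
k=2: B_{4}/(4)! × [f^{(3)}(47) − f^{(3)}(8)] = −1/720 × (0.000348243 − 0.00131647) = 1.34476e-06.
After k=2: 525.914.
k=3: B_{6}/(6)! × [f^{(5)}(47) − f^{(5)}(8)] = 1/30240 × (4.07329e-07 − 1.27756e-06) = -2.87776e-11.
After k=3: 525.914.
k=4: B_{8}/(8)! × [f^{(7)}(47) − f^{(7)}(8)] = −1/1209600 × (3.49909e-10 − 1.02541e-09) = 5.58451e-16.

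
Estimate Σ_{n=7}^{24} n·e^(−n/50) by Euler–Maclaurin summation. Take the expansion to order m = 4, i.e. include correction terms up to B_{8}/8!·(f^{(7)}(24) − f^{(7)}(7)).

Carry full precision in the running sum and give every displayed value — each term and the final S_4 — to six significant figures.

S_4 ≈ 198.605

Integral: ∫_7^24 x·e^(−x/50) dx = 188.172.
Boundary: ½(f(7) + f(24)) = ½(6.08551 + 14.8508) = 10.4682.
So far: 198.641.
k=1: B_{2}/(2)! × [f^{(1)}(24) − f^{(1)}(7)] = 1/12 × (0.321767 − 0.747648) = -0.0354901.
After k=1: 198.605.
k=2: B_{4}/(4)! × [f^{(3)}(24) − f^{(3)}(7)] = −1/720 × (0.000623734 − 0.000994546) = 5.15017e-07.
After k=2: 198.605.
k=3: B_{6}/(6)! × [f^{(5)}(24) − f^{(5)}(7)] = 1/30240 × (4.47504e-07 − 6.76013e-07) = -7.55651e-12.
After k=3: 198.605.
k=4: B_{8}/(8)! × [f^{(7)}(24) − f^{(7)}(7)] = −1/1209600 × (2.58206e-10 − 3.81683e-10) = 1.02081e-16.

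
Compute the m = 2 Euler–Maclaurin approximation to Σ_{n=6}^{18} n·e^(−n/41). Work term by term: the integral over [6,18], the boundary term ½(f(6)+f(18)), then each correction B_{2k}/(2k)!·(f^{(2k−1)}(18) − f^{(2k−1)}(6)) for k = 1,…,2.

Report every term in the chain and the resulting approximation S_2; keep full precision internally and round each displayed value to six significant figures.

S_2 ≈ 113.581

∫_6^18 x·e^(−x/41) dx evaluates to 105.219.
Endpoint term: (f(6) + f(18))/2 = (5.18318 + 11.6040)/2 = 8.39357.
So far: 113.612.
Correction k=1: B_{2}/2! · (f^{(1)}(18) − f^{(1)}(6)) = 1/12 · (0.361641 − 0.737444) = -0.0313169.
Running total after k=1: 113.581.
Correction k=2: B_{4}/4! · (f^{(3)}(18) − f^{(3)}(6)) = −1/720 · (0.000982137 − 0.00146649) = 6.72713e-07.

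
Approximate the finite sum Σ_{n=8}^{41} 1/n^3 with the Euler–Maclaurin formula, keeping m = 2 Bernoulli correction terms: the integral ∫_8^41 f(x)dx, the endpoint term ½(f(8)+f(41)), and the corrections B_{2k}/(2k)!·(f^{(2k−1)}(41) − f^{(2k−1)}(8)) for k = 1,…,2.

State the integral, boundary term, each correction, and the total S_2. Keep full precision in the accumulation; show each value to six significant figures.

S_2 ≈ 0.00855950

∫_8^41 1/x^3 dx evaluates to 0.00751506.
Boundary: ½(f(8) + f(41)) = ½(0.00195312 + 1.45094e-05) = 0.000983817.
So far: 0.00849888.
Correction k=1: B_{2}/2! · (f^{(1)}(41) − f^{(1)}(8)) = 1/12 · (-1.06166e-06 − (-0.000732422)) = 6.09467e-05.
Running total after k=1: 0.00855982.
Correction k=2: B_{4}/4! · (f^{(3)}(41) − f^{(3)}(8)) = −1/720 · (-1.26313e-08 − (-0.000228882)) = -3.17874e-07.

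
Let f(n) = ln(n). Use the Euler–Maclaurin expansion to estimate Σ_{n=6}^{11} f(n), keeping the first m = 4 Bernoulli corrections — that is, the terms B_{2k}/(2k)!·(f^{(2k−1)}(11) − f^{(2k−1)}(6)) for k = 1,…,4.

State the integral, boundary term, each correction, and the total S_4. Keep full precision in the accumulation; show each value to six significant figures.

Integral: ∫_6^11 ln(x) dx = 10.6263.
½[f(6) + f(11)] = ½[1.79176 + 2.39790] = 2.09483.
Integral + boundary = 12.7211.
Correction k=1: B_{2}/2! · (f^{(1)}(11) − f^{(1)}(6)) = 1/12 · (0.0909091 − 0.166667) = -0.00631313.
After k=1: 12.7148.
Correction k=2: B_{4}/4! · (f^{(3)}(11) − f^{(3)}(6)) = −1/720 · (0.00150263 − 0.00925926) = 1.07731e-05.
After k=2: 12.7148.
Correction k=3: B_{6}/6! · (f^{(5)}(11) − f^{(5)}(6)) = 1/30240 · (0.000149021 − 0.00308642) = -9.71362e-08.
After k=3: 12.7148.
Correction k=4: B_{8}/8! · (f^{(7)}(11) − f^{(7)}(6)) = −1/1209600 · (3.69474e-05 − 0.00257202) = 2.09579e-09.

S_4 ≈ 12.7148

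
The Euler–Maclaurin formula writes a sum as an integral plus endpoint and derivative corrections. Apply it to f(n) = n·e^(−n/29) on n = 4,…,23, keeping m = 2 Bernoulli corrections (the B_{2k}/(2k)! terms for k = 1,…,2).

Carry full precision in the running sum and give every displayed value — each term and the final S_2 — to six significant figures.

The integral term ∫_4^23 x·e^(−x/29) dx = 151.422.
Boundary: ½(f(4) + f(23)) = ½(3.48464 + 10.4061) = 6.94536.
Running total after boundary: 158.367.
k=1: B_{2}/(2)! × [f^{(1)}(23) − f^{(1)}(4)] = 1/12 × (0.0936080 − 0.750999) = -0.0547826.
Running total after k=1: 158.312.
k=2: B_{4}/(4)! × [f^{(3)}(23) − f^{(3)}(4)] = −1/720 × (0.00118726 − 0.00296470) = 2.46867e-06.

S_2 ≈ 158.312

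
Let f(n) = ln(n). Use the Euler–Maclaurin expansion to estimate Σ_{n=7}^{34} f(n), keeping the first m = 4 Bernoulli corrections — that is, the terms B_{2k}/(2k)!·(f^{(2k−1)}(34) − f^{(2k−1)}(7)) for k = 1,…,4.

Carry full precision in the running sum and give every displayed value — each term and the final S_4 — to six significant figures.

S_4 ≈ 82.0016

The integral term ∫_7^34 ln(x) dx = 79.2749.
Endpoint term: (f(7) + f(34))/2 = (1.94591 + 3.52636)/2 = 2.73614.
So far: 82.0110.
Order-1 term: 1/12 · (0.0294118 − 0.142857) = -0.00945378.
Partial sum through k=1: 82.0016.
Order-2 term: −1/720 · (5.08854e-05 − 0.00583090) = 8.02780e-06.
Partial sum through k=2: 82.0016.
Order-3 term: 1/30240 · (5.28222e-07 − 0.00142798) = -4.72040e-08.
Partial sum through k=3: 82.0016.
Order-4 term: −1/1209600 · (1.37082e-08 − 0.000874271) = 7.22766e-10.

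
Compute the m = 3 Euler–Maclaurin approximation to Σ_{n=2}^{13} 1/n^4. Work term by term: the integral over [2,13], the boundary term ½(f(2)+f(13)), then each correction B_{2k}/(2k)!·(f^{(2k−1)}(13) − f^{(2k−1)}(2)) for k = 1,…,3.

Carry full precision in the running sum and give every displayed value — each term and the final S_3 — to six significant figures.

S_3 ≈ 0.0823302

The integral term ∫_2^13 1/x^4 dx = 0.0415149.
½[f(2) + f(13)] = ½[0.0625000 + 3.50128e-05] = 0.0312675.
So far: 0.0727825.
k=1: B_{2}/(2)! × [f^{(1)}(13) − f^{(1)}(2)] = 1/12 × (-1.07732e-05 − (-0.125000)) = 0.0104158.
Running total after k=1: 0.0831982.
k=2: B_{4}/(4)! × [f^{(3)}(13) − f^{(3)}(2)] = −1/720 × (-1.91240e-06 − (-0.937500)) = -0.00130208.
Running total after k=2: 0.0818961.
k=3: B_{6}/(6)! × [f^{(5)}(13) − f^{(5)}(2)] = 1/30240 × (-6.33693e-07 − (-13.1250)) = 0.000434028.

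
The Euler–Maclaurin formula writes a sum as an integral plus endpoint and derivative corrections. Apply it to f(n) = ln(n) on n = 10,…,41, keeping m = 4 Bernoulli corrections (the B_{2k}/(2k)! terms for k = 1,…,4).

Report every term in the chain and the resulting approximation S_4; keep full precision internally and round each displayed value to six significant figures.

S_4 ≈ 101.232

∫_10^41 ln(x) dx evaluates to 98.2306.
Boundary: ½(f(10) + f(41)) = ½(2.30259 + 3.71357) = 3.00808.
So far: 101.239.
Order-1 term: 1/12 · (0.0243902 − 0.100000) = -0.00630081.
Running total after k=1: 101.232.
Order-2 term: −1/720 · (2.90187e-05 − 0.00200000) = 2.73747e-06.
Running total after k=2: 101.232.
Order-3 term: 1/30240 · (2.07153e-07 − 0.000240000) = -7.92966e-09.
Running total after k=3: 101.232.
Order-4 term: −1/1209600 · (3.69697e-09 − 7.20000e-05) = 5.95208e-11.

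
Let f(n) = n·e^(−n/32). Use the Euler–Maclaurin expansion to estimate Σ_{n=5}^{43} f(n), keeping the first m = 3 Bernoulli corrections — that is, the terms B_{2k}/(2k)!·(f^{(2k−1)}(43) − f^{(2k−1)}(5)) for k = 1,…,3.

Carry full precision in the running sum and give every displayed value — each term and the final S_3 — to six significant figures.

The integral term ∫_5^43 x·e^(−x/32) dx = 386.651.
½[f(5) + f(43)] = ½[4.27673 + 11.2172] = 7.74697.
So far: 394.398.
Correction k=1: B_{2}/2! · (f^{(1)}(43) − f^{(1)}(5)) = 1/12 · (-0.0896725 − 0.721698) = -0.0676142.
Running total after k=1: 394.331.
Correction k=2: B_{4}/4! · (f^{(3)}(43) − f^{(3)}(5)) = −1/720 · (0.000421932 − 0.00237538) = 2.71312e-06.
Running total after k=2: 394.331.
Correction k=3: B_{6}/6! · (f^{(5)}(43) − f^{(5)}(5)) = 1/30240 · (9.09605e-07 − 3.95115e-06) = -1.00580e-10.

S_3 ≈ 394.331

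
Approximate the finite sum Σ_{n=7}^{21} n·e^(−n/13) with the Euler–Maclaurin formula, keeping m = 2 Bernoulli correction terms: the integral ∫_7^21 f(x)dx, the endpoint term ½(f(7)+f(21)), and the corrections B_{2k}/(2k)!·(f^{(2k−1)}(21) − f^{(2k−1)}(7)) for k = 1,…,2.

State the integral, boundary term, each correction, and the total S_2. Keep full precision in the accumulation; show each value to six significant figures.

Integral: ∫_7^21 x·e^(−x/13) dx = 63.8720.
Endpoint term: (f(7) + f(21))/2 = (4.08552 + 4.17510)/2 = 4.13031.
Integral + boundary = 68.0023.
Order-1 term: 1/12 · (-0.122347 − 0.269375) = -0.0326435.
After k=1: 67.9696.
Order-2 term: −1/720 · (0.00162888 − 0.00850098) = 9.54458e-06.

S_2 ≈ 67.9696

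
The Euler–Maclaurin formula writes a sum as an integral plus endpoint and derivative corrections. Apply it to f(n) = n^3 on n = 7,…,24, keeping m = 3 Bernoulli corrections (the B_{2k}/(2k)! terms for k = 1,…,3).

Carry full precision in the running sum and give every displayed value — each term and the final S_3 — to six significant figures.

S_3 ≈ 89559.0

The integral term ∫_7^24 x^3 dx = 82343.8.
Boundary: ½(f(7) + f(24)) = ½(343.000 + 13824.0) = 7083.50.
So far: 89427.2.
Correction k=1: B_{2}/2! · (f^{(1)}(24) − f^{(1)}(7)) = 1/12 · (1728.00 − 147.000) = 131.750.
Partial sum through k=1: 89559.0.
Correction k=2: B_{4}/4! · (f^{(3)}(24) − f^{(3)}(7)) = −1/720 · (6.00000 − 6.00000) = 0.00000.
Partial sum through k=2: 89559.0.
Correction k=3: B_{6}/6! · (f^{(5)}(24) − f^{(5)}(7)) = 1/30240 · (0.00000 − 0.00000) = 0.00000.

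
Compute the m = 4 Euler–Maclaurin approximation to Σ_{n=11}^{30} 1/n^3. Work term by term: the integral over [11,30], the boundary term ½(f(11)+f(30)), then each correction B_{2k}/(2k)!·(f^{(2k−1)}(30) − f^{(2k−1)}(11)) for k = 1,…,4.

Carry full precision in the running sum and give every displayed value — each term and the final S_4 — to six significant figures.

S_4 ≈ 0.00398757

∫_11^30 1/x^3 dx evaluates to 0.00357668.
Boundary: ½(f(11) + f(30)) = ½(0.000751315 + 3.70370e-05) = 0.000394176.
Running total after boundary: 0.00397085.
Correction k=1: B_{2}/2! · (f^{(1)}(30) − f^{(1)}(11)) = 1/12 · (-3.70370e-06 − (-0.000204904)) = 1.67667e-05.
Running total after k=1: 0.00398762.
Correction k=2: B_{4}/4! · (f^{(3)}(30) − f^{(3)}(11)) = −1/720 · (-8.23045e-08 − (-3.38684e-05)) = -4.69252e-08.
Running total after k=2: 0.00398757.
Correction k=3: B_{6}/6! · (f^{(5)}(30) − f^{(5)}(11)) = 1/30240 · (-3.84088e-09 − (-1.17560e-05)) = 3.88629e-10.
Running total after k=3: 0.00398757.
Correction k=4: B_{8}/8! · (f^{(7)}(30) − f^{(7)}(11)) = −1/1209600 · (-3.07270e-10 − (-6.99530e-06)) = -5.78290e-12.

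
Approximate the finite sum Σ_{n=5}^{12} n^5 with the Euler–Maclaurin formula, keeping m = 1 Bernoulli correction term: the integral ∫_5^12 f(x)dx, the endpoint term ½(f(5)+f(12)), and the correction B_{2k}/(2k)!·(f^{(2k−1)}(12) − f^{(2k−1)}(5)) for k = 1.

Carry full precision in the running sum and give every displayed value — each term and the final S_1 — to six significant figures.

S_1 ≈ 629418

Integral: ∫_5^12 x^5 dx = 495060.
Endpoint term: (f(5) + f(12))/2 = (3125.00 + 248832)/2 = 125978.
Running total after boundary: 621038.
k=1: B_{2}/(2)! × [f^{(1)}(12) − f^{(1)}(5)] = 1/12 × (103680 − 3125.00) = 8379.58.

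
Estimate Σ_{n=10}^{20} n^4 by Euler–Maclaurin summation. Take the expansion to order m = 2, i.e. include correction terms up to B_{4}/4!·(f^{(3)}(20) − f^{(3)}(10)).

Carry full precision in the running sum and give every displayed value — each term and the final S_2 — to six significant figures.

∫_10^20 x^4 dx evaluates to 620000.
Boundary: ½(f(10) + f(20)) = ½(10000.0 + 160000) = 85000.0.
Integral + boundary = 705000.
k=1: B_{2}/(2)! × [f^{(1)}(20) − f^{(1)}(10)] = 1/12 × (32000.0 − 4000.00) = 2333.33.
Partial sum through k=1: 707333.
k=2: B_{4}/(4)! × [f^{(3)}(20) − f^{(3)}(10)] = −1/720 × (480.000 − 240.000) = -0.333333.

S_2 ≈ 707333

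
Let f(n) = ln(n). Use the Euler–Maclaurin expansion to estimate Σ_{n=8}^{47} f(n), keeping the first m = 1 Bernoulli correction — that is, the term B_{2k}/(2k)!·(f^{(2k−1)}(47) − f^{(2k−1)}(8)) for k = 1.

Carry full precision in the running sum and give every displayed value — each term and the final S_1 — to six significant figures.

Integral: ∫_8^47 ln(x) dx = 125.321.
Boundary: ½(f(8) + f(47)) = ½(2.07944 + 3.85015) = 2.96479.
Integral + boundary = 128.286.
Correction k=1: B_{2}/2! · (f^{(1)}(47) − f^{(1)}(8)) = 1/12 · (0.0212766 − 0.125000) = -0.00864362.

S_1 ≈ 128.278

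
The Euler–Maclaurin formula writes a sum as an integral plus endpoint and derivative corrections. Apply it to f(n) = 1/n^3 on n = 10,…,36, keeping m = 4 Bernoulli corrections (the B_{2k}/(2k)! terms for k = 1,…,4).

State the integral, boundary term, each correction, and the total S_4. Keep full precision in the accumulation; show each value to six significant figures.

S_4 ≈ 0.00514968

∫_10^36 1/x^3 dx evaluates to 0.00461420.
Boundary: ½(f(10) + f(36)) = ½(0.00100000 + 2.14335e-05) = 0.000510717.
Running total after boundary: 0.00512491.
k=1: B_{2}/(2)! × [f^{(1)}(36) − f^{(1)}(10)] = 1/12 × (-1.78612e-06 − (-0.000300000)) = 2.48512e-05.
After k=1: 0.00514977.
k=2: B_{4}/(4)! × [f^{(3)}(36) − f^{(3)}(10)] = −1/720 × (-2.75636e-08 − (-6.00000e-05)) = -8.32951e-08.
After k=2: 0.00514968.
k=3: B_{6}/(6)! × [f^{(5)}(36) − f^{(5)}(10)] = 1/30240 × (-8.93265e-10 − (-2.52000e-05)) = 8.33304e-10.
After k=3: 0.00514968.
k=4: B_{8}/(8)! × [f^{(7)}(36) − f^{(7)}(10)] = −1/1209600 × (-4.96259e-11 − (-1.81440e-05)) = -1.50000e-11.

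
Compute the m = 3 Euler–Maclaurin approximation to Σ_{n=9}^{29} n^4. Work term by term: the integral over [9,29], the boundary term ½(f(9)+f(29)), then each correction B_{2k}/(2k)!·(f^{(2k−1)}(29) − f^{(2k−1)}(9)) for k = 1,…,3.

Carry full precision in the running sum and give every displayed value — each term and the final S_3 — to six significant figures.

∫_9^29 x^4 dx evaluates to 4.09042e+06.
Endpoint term: (f(9) + f(29))/2 = (6561.00 + 707281)/2 = 356921.
So far: 4.44734e+06.
Correction k=1: B_{2}/2! · (f^{(1)}(29) − f^{(1)}(9)) = 1/12 · (97556.0 − 2916.00) = 7886.67.
After k=1: 4.45523e+06.
Correction k=2: B_{4}/4! · (f^{(3)}(29) − f^{(3)}(9)) = −1/720 · (696.000 − 216.000) = -0.666667.
After k=2: 4.45523e+06.
Correction k=3: B_{6}/6! · (f^{(5)}(29) − f^{(5)}(9)) = 1/30240 · (0.00000 − 0.00000) = 0.00000.

S_3 ≈ 4.45523e+06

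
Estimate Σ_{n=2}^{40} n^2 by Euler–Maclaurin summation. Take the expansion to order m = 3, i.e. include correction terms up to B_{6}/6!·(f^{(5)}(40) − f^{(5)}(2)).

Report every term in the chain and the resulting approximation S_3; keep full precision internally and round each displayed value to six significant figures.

S_3 ≈ 22139.0

The integral term ∫_2^40 x^2 dx = 21330.7.
Endpoint term: (f(2) + f(40))/2 = (4.00000 + 1600.00)/2 = 802.000.
So far: 22132.7.
Order-1 term: 1/12 · (80.0000 − 4.00000) = 6.33333.
Partial sum through k=1: 22139.0.
Order-2 term: −1/720 · (0.00000 − 0.00000) = 0.00000.
Partial sum through k=2: 22139.0.
Order-3 term: 1/30240 · (0.00000 − 0.00000) = 0.00000.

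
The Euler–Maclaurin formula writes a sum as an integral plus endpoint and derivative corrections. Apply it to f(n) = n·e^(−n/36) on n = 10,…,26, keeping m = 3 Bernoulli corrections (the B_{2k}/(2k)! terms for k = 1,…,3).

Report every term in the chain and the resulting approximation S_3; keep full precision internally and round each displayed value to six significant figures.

S_3 ≈ 180.410

Integral: ∫_10^26 x·e^(−x/36) dx = 170.343.
Boundary: ½(f(10) + f(26)) = ½(7.57465 + 12.6275) = 10.1011.
Running total after boundary: 180.444.
Correction k=1: B_{2}/2! · (f^{(1)}(26) − f^{(1)}(10)) = 1/12 · (0.134909 − 0.547058) = -0.0343458.
After k=1: 180.410.
Correction k=2: B_{4}/4! · (f^{(3)}(26) − f^{(3)}(10)) = −1/720 · (0.000853590 − 0.00159104) = 1.02424e-06.
After k=2: 180.410.
Correction k=3: B_{6}/6! · (f^{(5)}(26) − f^{(5)}(10)) = 1/30240 · (1.23695e-06 − 2.12961e-06) = -2.95191e-11.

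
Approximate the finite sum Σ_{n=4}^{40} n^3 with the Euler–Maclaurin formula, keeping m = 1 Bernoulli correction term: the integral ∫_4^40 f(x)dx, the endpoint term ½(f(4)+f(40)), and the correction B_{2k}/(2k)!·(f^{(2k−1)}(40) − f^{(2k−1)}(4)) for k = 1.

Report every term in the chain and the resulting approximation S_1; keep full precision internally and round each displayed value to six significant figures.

S_1 ≈ 672364

The integral term ∫_4^40 x^3 dx = 639936.
Endpoint term: (f(4) + f(40))/2 = (64.0000 + 64000.0)/2 = 32032.0.
Running total after boundary: 671968.
k=1: B_{2}/(2)! × [f^{(1)}(40) − f^{(1)}(4)] = 1/12 × (4800.00 − 48.0000) = 396.000.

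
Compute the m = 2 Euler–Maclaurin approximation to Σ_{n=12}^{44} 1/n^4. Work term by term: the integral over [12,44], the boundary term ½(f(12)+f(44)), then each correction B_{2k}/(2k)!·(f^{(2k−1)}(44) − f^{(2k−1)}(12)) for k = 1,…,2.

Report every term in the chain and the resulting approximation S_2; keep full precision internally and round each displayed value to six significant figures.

Integral: ∫_12^44 1/x^4 dx = 0.000188988.
Endpoint term: (f(12) + f(44))/2 = (4.82253e-05 + 2.66802e-07)/2 = 2.42461e-05.
So far: 0.000213234.
Correction k=1: B_{2}/2! · (f^{(1)}(44) − f^{(1)}(12)) = 1/12 · (-2.42547e-08 − (-1.60751e-05)) = 1.33757e-06.
Running total after k=1: 0.000214572.
Correction k=2: B_{4}/4! · (f^{(3)}(44) − f^{(3)}(12)) = −1/720 · (-3.75848e-10 − (-3.34898e-06)) = -4.65084e-09.

S_2 ≈ 0.000214567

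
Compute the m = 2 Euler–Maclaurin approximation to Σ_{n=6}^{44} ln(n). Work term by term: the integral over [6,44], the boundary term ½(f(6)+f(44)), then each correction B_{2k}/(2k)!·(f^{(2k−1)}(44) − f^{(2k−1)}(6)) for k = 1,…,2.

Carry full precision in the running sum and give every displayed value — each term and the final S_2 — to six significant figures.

S_2 ≈ 120.530

Integral: ∫_6^44 ln(x) dx = 117.754.
Boundary: ½(f(6) + f(44)) = ½(1.79176 + 3.78419) = 2.78797.
So far: 120.542.
Order-1 term: 1/12 · (0.0227273 − 0.166667) = -0.0119949.
After k=1: 120.530.
Order-2 term: −1/720 · (2.34786e-05 − 0.00925926) = 1.28275e-05.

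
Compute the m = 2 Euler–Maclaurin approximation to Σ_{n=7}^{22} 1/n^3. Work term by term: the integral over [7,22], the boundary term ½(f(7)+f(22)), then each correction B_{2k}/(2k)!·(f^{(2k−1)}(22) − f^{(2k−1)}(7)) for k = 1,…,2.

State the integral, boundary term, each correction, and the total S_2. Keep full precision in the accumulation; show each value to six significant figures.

Integral: ∫_7^22 1/x^3 dx = 0.00917102.
½[f(7) + f(22)] = ½[0.00291545 + 9.39144e-05] = 0.00150468.
Running total after boundary: 0.0106757.
Order-1 term: 1/12 · (-1.28065e-05 − (-0.00124948)) = 0.000103056.
After k=1: 0.0107788.
Order-2 term: −1/720 · (-5.29194e-07 − (-0.000509992)) = -7.07587e-07.

S_2 ≈ 0.0107781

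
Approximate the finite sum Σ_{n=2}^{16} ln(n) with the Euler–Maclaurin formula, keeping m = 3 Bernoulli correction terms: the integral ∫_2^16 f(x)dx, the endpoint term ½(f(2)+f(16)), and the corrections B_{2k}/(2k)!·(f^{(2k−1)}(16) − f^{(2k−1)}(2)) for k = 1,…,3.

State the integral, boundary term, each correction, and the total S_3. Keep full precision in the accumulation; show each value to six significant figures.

S_3 ≈ 30.6719

∫_2^16 ln(x) dx evaluates to 28.9751.
Endpoint term: (f(2) + f(16))/2 = (0.693147 + 2.77259)/2 = 1.73287.
Running total after boundary: 30.7080.
k=1: B_{2}/(2)! × [f^{(1)}(16) − f^{(1)}(2)] = 1/12 × (0.0625000 − 0.500000) = -0.0364583.
Running total after k=1: 30.6715.
k=2: B_{4}/(4)! × [f^{(3)}(16) − f^{(3)}(2)] = −1/720 × (0.000488281 − 0.250000) = 0.000346544.
Running total after k=2: 30.6719.
k=3: B_{6}/(6)! × [f^{(5)}(16) − f^{(5)}(2)] = 1/30240 × (2.28882e-05 − 0.750000) = -2.48008e-05.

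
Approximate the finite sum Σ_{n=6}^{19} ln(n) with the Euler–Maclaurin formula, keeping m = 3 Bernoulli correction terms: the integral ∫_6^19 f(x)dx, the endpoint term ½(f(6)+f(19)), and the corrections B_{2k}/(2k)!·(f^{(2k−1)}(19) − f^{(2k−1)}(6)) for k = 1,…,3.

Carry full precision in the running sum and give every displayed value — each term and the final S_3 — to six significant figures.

∫_6^19 ln(x) dx evaluates to 32.1938.
½[f(6) + f(19)] = ½[1.79176 + 2.94444] = 2.36810.
Running total after boundary: 34.5619.
Order-1 term: 1/12 · (0.0526316 − 0.166667) = -0.00950292.
Partial sum through k=1: 34.5524.
Order-2 term: −1/720 · (0.000291588 − 0.00925926) = 1.24551e-05.
Partial sum through k=2: 34.5524.
Order-3 term: 1/30240 · (9.69267e-06 − 0.00308642) = -1.01744e-07.

S_3 ≈ 34.5524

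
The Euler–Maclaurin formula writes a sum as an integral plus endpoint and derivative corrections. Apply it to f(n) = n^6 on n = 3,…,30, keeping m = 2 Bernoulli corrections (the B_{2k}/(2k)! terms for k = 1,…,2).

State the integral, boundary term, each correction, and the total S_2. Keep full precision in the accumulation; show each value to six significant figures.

S_2 ≈ 3.50093e+09

∫_3^30 x^6 dx evaluates to 3.12429e+09.
Boundary: ½(f(3) + f(30)) = ½(729.000 + 7.29000e+08) = 3.64500e+08.
Running total after boundary: 3.48879e+09.
k=1: B_{2}/(2)! × [f^{(1)}(30) − f^{(1)}(3)] = 1/12 × (1.45800e+08 − 1458.00) = 1.21499e+07.
Running total after k=1: 3.50094e+09.
k=2: B_{4}/(4)! × [f^{(3)}(30) − f^{(3)}(3)] = −1/720 × (3.24000e+06 − 3240.00) = -4495.50.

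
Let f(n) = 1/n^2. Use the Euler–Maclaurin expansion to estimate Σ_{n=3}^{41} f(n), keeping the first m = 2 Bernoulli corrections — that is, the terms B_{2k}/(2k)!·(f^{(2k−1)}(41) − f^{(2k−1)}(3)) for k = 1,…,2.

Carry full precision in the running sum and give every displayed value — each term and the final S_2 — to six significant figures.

S_2 ≈ 0.370829

Integral: ∫_3^41 1/x^2 dx = 0.308943.
Boundary: ½(f(3) + f(41)) = ½(0.111111 + 0.000594884) = 0.0558530.
Integral + boundary = 0.364796.
k=1: B_{2}/(2)! × [f^{(1)}(41) − f^{(1)}(3)] = 1/12 × (-2.90187e-05 − (-0.0740741)) = 0.00617042.
Running total after k=1: 0.370967.
k=2: B_{4}/(4)! × [f^{(3)}(41) − f^{(3)}(3)] = −1/720 × (-2.07153e-07 − (-0.0987654)) = -0.000137174.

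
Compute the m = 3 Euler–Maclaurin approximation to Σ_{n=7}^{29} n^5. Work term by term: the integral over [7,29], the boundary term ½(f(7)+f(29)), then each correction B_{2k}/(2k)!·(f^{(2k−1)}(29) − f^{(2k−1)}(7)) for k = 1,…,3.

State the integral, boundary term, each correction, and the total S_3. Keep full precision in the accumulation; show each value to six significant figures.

S_3 ≈ 1.09675e+08

Integral: ∫_7^29 x^5 dx = 9.91176e+07.
Boundary: ½(f(7) + f(29)) = ½(16807.0 + 2.05111e+07) = 1.02640e+07.
Integral + boundary = 1.09382e+08.
Order-1 term: 1/12 · (3.53640e+06 − 12005.0) = 293700.
After k=1: 1.09675e+08.
Order-2 term: −1/720 · (50460.0 − 2940.00) = -66.0000.
After k=2: 1.09675e+08.
Order-3 term: 1/30240 · (120.000 − 120.000) = 0.00000.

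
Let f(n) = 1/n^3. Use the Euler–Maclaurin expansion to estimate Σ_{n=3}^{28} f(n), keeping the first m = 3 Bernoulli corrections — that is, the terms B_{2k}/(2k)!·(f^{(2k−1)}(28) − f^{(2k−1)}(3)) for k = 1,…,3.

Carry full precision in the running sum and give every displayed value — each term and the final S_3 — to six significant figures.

S_3 ≈ 0.0764435

Integral: ∫_3^28 1/x^3 dx = 0.0549178.
½[f(3) + f(28)] = ½[0.0370370 + 4.55539e-05] = 0.0185413.
Running total after boundary: 0.0734591.
k=1: B_{2}/(2)! × [f^{(1)}(28) − f^{(1)}(3)] = 1/12 × (-4.88078e-06 − (-0.0370370)) = 0.00308601.
After k=1: 0.0765451.
k=2: B_{4}/(4)! × [f^{(3)}(28) − f^{(3)}(3)] = −1/720 × (-1.24510e-07 − (-0.0823045)) = -0.000114312.
After k=2: 0.0764308.
k=3: B_{6}/(6)! × [f^{(5)}(28) − f^{(5)}(3)] = 1/30240 × (-6.67016e-09 − (-0.384088)) = 1.27013e-05.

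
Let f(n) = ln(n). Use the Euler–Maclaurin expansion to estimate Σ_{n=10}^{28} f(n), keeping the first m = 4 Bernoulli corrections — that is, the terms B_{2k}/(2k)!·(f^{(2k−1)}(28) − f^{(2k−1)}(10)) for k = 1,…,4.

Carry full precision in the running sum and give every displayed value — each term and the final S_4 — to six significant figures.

S_4 ≈ 55.0879

Integral: ∫_10^28 ln(x) dx = 52.2759.
Boundary: ½(f(10) + f(28)) = ½(2.30259 + 3.33220) = 2.81739.
So far: 55.0933.
Order-1 term: 1/12 · (0.0357143 − 0.100000) = -0.00535714.
After k=1: 55.0879.
Order-2 term: −1/720 · (9.11079e-05 − 0.00200000) = 2.65124e-06.
After k=2: 55.0879.
Order-3 term: 1/30240 · (1.39451e-06 − 0.000240000) = -7.89039e-09.
After k=3: 55.0879.
Order-4 term: −1/1209600 · (5.33613e-08 − 7.20000e-05) = 5.94797e-11.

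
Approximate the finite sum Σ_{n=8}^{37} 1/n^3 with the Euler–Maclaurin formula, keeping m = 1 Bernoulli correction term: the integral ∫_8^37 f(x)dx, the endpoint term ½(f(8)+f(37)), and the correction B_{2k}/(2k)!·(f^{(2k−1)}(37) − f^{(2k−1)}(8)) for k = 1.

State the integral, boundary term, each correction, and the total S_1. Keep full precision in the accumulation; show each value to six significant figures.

S_1 ≈ 0.00849461

The integral term ∫_8^37 1/x^3 dx = 0.00744727.
½[f(8) + f(37)] = ½[0.00195312 + 1.97422e-05] = 0.000986434.
Integral + boundary = 0.00843370.
k=1: B_{2}/(2)! × [f^{(1)}(37) − f^{(1)}(8)] = 1/12 × (-1.60072e-06 − (-0.000732422)) = 6.09018e-05.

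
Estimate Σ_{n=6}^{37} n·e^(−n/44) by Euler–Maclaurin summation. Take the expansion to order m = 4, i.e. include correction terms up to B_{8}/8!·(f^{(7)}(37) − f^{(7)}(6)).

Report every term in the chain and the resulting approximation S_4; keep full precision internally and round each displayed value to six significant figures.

Integral: ∫_6^37 x·e^(−x/44) dx = 382.337.
Endpoint term: (f(6) + f(37))/2 = (5.23515 + 15.9588)/2 = 10.5970.
So far: 392.934.
k=1: B_{2}/(2)! × [f^{(1)}(37) − f^{(1)}(6)] = 1/12 × (0.0686188 − 0.753545) = -0.0570771.
Partial sum through k=1: 392.877.
k=2: B_{4}/(4)! × [f^{(3)}(37) − f^{(3)}(6)] = −1/720 × (0.000481020 − 0.00129060) = 1.12441e-06.
Partial sum through k=2: 392.877.
k=3: B_{6}/(6)! × [f^{(5)}(37) − f^{(5)}(6)] = 1/30240 × (4.78614e-07 − 1.13221e-06) = -2.16137e-11.
Partial sum through k=3: 392.877.
k=4: B_{8}/(8)! × [f^{(7)}(37) − f^{(7)}(6)] = −1/1209600 × (3.66099e-10 − 8.25308e-10) = 3.79637e-16.

S_4 ≈ 392.877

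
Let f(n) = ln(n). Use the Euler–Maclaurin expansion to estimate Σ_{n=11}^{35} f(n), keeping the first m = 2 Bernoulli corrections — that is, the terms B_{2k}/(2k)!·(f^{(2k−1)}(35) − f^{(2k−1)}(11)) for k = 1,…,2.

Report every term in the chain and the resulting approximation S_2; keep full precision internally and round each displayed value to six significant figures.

S_2 ≈ 77.0318

The integral term ∫_11^35 ln(x) dx = 74.0603.
Boundary: ½(f(11) + f(35)) = ½(2.39790 + 3.55535) = 2.97662.
Running total after boundary: 77.0370.
k=1: B_{2}/(2)! × [f^{(1)}(35) − f^{(1)}(11)] = 1/12 × (0.0285714 − 0.0909091) = -0.00519481.
Partial sum through k=1: 77.0318.
k=2: B_{4}/(4)! × [f^{(3)}(35) − f^{(3)}(11)] = −1/720 × (4.66472e-05 − 0.00150263) = 2.02220e-06.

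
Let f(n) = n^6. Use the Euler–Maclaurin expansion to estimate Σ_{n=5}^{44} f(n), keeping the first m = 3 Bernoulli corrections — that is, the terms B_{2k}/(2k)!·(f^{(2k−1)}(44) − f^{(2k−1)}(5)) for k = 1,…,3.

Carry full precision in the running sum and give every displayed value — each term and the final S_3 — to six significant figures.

Integral: ∫_5^44 x^6 dx = 4.56111e+10.
½[f(5) + f(44)] = ½[15625.0 + 7.25631e+09] = 3.62816e+09.
Running total after boundary: 4.92393e+10.
Correction k=1: B_{2}/2! · (f^{(1)}(44) − f^{(1)}(5)) = 1/12 · (9.89497e+08 − 18750.0) = 8.24565e+07.
Running total after k=1: 4.93217e+10.
Correction k=2: B_{4}/4! · (f^{(3)}(44) − f^{(3)}(5)) = −1/720 · (1.02221e+07 − 15000.0) = -14176.5.
Running total after k=2: 4.93217e+10.
Correction k=3: B_{6}/6! · (f^{(5)}(44) − f^{(5)}(5)) = 1/30240 · (31680.0 − 3600.00) = 0.928571.

S_3 ≈ 4.93217e+10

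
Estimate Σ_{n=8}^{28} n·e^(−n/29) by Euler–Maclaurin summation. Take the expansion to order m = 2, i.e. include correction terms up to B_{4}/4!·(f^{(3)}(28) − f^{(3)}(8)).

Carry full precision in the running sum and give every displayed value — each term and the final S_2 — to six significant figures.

∫_8^28 x·e^(−x/29) dx evaluates to 184.879.
Endpoint term: (f(8) + f(28))/2 = (6.07134 + 10.6620)/2 = 8.36668.
Integral + boundary = 193.246.
Order-1 term: 1/12 · (0.0131306 − 0.549561) = -0.0447025.
After k=1: 193.201.
Order-2 term: −1/720 · (0.000921169 − 0.00245826) = 2.13485e-06.

S_2 ≈ 193.201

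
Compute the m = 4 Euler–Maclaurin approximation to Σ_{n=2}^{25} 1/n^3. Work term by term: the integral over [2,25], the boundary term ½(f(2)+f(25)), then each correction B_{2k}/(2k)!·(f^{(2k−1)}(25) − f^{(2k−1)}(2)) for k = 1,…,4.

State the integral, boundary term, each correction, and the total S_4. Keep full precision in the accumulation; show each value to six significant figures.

S_4 ≈ 0.201233

Integral: ∫_2^25 1/x^3 dx = 0.124200.
½[f(2) + f(25)] = ½[0.125000 + 6.40000e-05] = 0.0625320.
So far: 0.186732.
k=1: B_{2}/(2)! × [f^{(1)}(25) − f^{(1)}(2)] = 1/12 × (-7.68000e-06 − (-0.187500)) = 0.0156244.
After k=1: 0.202356.
k=2: B_{4}/(4)! × [f^{(3)}(25) − f^{(3)}(2)] = −1/720 × (-2.45760e-07 − (-0.937500)) = -0.00130208.
After k=2: 0.201054.
k=3: B_{6}/(6)! × [f^{(5)}(25) − f^{(5)}(2)] = 1/30240 × (-1.65151e-08 − (-9.84375)) = 0.000325521.
After k=3: 0.201380.
k=4: B_{8}/(8)! × [f^{(7)}(25) − f^{(7)}(2)] = −1/1209600 × (-1.90254e-09 − (-177.188)) = -0.000146484.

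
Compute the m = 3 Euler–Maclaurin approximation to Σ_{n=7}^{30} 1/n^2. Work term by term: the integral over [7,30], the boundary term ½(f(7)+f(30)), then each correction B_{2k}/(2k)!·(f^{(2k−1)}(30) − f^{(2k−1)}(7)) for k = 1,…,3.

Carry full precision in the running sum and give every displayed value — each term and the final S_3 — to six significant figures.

S_3 ≈ 0.120761

Integral: ∫_7^30 1/x^2 dx = 0.109524.
½[f(7) + f(30)] = ½[0.0204082 + 0.00111111] = 0.0107596.
Running total after boundary: 0.120283.
Correction k=1: B_{2}/2! · (f^{(1)}(30) − f^{(1)}(7)) = 1/12 · (-7.40741e-05 − (-0.00583090)) = 0.000479736.
Partial sum through k=1: 0.120763.
Correction k=2: B_{4}/4! · (f^{(3)}(30) − f^{(3)}(7)) = −1/720 · (-9.87654e-07 − (-0.00142798)) = -1.98193e-06.
Partial sum through k=2: 0.120761.
Correction k=3: B_{6}/6! · (f^{(5)}(30) − f^{(5)}(7)) = 1/30240 · (-3.29218e-08 − (-0.000874271)) = 2.89100e-08.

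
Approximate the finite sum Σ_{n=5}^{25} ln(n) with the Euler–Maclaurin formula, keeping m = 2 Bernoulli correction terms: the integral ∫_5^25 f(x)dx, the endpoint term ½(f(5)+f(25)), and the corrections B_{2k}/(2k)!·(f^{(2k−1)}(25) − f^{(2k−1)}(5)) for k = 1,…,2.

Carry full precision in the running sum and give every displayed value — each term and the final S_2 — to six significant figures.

S_2 ≈ 54.8256

Integral: ∫_5^25 ln(x) dx = 52.4247.
½[f(5) + f(25)] = ½[1.60944 + 3.21888] = 2.41416.
Running total after boundary: 54.8389.
k=1: B_{2}/(2)! × [f^{(1)}(25) − f^{(1)}(5)] = 1/12 × (0.0400000 − 0.200000) = -0.0133333.
After k=1: 54.8255.
k=2: B_{4}/(4)! × [f^{(3)}(25) − f^{(3)}(5)] = −1/720 × (0.000128000 − 0.0160000) = 2.20444e-05.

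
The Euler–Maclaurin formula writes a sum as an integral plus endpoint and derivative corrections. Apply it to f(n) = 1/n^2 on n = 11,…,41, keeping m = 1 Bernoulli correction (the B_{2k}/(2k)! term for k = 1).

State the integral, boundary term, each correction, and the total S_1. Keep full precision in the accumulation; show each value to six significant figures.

S_1 ≈ 0.0710713

∫_11^41 1/x^2 dx evaluates to 0.0665188.
½[f(11) + f(41)] = ½[0.00826446 + 0.000594884] = 0.00442967.
Running total after boundary: 0.0709485.
Order-1 term: 1/12 · (-2.90187e-05 − (-0.00150263)) = 0.000122801.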